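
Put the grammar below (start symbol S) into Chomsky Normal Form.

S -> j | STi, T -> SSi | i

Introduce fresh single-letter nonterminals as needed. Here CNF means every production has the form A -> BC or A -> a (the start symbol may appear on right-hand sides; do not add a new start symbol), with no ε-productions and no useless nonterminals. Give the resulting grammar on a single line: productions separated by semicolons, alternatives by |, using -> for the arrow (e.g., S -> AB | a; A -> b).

S -> j | SB; A -> i; B -> TA; C -> SA; T -> i | SC

No ε-productions.
No unit productions to eliminate.
TERM: introduce A -> i and substitute in every rule of length ≥2.
BIN: S -> STA becomes S -> SB, B -> TA; T -> SSA becomes T -> SC, C -> SA.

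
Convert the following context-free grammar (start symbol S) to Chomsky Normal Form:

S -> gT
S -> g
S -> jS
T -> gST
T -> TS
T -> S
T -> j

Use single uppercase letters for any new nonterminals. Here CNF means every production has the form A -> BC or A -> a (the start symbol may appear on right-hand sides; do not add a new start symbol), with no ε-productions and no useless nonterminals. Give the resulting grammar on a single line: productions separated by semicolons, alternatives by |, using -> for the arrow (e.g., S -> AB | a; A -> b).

No ε-productions.
After unit-elimination: S -> g | gT | jS; T -> g | j | TS | gT | jS | gST.
TERM: introduce A -> g, B -> j and substitute in every rule of length ≥2.
BIN: T -> AST becomes T -> AC, C -> ST.

S -> g | AT | BS; A -> g; B -> j; C -> ST; T -> g | j | AC | AT | BS | TS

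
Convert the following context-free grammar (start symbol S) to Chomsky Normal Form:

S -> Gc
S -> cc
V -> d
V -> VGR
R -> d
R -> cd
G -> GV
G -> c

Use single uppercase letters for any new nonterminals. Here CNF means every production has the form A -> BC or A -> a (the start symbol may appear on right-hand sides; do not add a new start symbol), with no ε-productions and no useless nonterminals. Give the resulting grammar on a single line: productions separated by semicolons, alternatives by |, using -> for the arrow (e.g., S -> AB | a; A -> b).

S -> AA | GA; A -> c; B -> d; C -> GR; G -> c | GV; R -> d | AB; V -> d | VC

No ε-productions.
No unit productions to eliminate.
TERM: introduce A -> c, B -> d and substitute in every rule of length ≥2.
BIN: V -> VGR becomes V -> VC, C -> GR.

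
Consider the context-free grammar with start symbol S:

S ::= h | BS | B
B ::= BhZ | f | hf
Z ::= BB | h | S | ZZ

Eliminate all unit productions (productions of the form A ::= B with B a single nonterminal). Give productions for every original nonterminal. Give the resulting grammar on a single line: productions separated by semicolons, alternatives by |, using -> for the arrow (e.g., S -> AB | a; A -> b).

Unit productions: S->B, Z->S.
Unit pairs (A ⇒* B via units): (S,B), (Z,B), (Z,S).
S: inherits non-unit rules of {B, S} → BS | BhZ | f | h | hf.
B: inherits non-unit rules of {B} → BhZ | f | hf.
Z: inherits non-unit rules of {B, S, Z} → BB | BS | BhZ | ZZ | f | h | hf.

S -> f | h | BS | hf | BhZ; B -> f | hf | BhZ; Z -> f | h | BB | BS | ZZ | hf | BhZ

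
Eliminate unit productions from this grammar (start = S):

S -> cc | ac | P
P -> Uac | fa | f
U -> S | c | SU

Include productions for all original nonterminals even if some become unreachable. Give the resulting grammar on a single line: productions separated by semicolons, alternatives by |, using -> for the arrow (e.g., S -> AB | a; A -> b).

S -> f | ac | cc | fa | Uac; P -> f | fa | Uac; U -> c | f | SU | ac | cc | fa | Uac

Unit productions: S->P, U->S.
Unit pairs (A ⇒* B via units): (S,P), (U,P), (U,S).
S: inherits non-unit rules of {P, S} → Uac | ac | cc | f | fa.
P: inherits non-unit rules of {P} → Uac | f | fa.
U: inherits non-unit rules of {P, S, U} → SU | Uac | ac | c | cc | f | fa.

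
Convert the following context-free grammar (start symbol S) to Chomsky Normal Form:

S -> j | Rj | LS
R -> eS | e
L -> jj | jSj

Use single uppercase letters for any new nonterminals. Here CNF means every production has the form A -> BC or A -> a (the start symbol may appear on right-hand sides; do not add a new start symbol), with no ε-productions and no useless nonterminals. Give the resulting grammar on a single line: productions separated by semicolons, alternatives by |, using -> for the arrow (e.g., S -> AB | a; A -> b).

No ε-productions.
No unit productions to eliminate.
TERM: introduce B -> e, A -> j and substitute in every rule of length ≥2.
BIN: L -> ASA becomes L -> AC, C -> SA.

S -> j | LS | RA; A -> j; B -> e; C -> SA; L -> AA | AC; R -> e | BS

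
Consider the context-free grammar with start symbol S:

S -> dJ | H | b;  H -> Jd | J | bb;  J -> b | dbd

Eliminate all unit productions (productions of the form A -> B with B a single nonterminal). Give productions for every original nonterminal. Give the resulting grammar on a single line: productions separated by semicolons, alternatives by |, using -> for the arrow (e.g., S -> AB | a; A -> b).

S -> b | Jd | bb | dJ | dbd; H -> b | Jd | bb | dbd; J -> b | dbd

Unit productions: H->J, S->H.
Unit pairs (A ⇒* B via units): (H,J), (S,H), (S,J).
S: inherits non-unit rules of {H, J, S} → Jd | b | bb | dJ | dbd.
H: inherits non-unit rules of {H, J} → Jd | b | bb | dbd.
J: inherits non-unit rules of {J} → b | dbd.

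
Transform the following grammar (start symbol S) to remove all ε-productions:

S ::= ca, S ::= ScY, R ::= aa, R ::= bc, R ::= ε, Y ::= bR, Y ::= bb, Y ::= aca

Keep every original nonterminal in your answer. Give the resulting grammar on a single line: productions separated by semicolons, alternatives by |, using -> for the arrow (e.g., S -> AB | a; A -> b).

S -> ca | ScY; R -> aa | bc; Y -> b | bR | bb | aca

Nullable set: {R}.
Drop R -> ε.
Y -> bR: R nullable, giving b | bR.
Unchanged (no nullable symbols): S -> ScY; S -> ca; R -> aa; R -> bc; Y -> aca; Y -> bb.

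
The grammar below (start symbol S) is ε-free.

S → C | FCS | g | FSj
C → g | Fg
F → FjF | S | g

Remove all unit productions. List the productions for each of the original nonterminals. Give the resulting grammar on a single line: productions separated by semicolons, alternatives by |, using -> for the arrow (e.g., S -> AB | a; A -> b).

Unit productions: F->S, S->C.
Unit pairs (A ⇒* B via units): (F,C), (F,S), (S,C).
S: inherits non-unit rules of {C, S} → FCS | FSj | Fg | g.
C: inherits non-unit rules of {C} → Fg | g.
F: inherits non-unit rules of {C, F, S} → FCS | FSj | Fg | FjF | g.

S -> g | Fg | FCS | FSj; C -> g | Fg; F -> g | Fg | FCS | FSj | FjF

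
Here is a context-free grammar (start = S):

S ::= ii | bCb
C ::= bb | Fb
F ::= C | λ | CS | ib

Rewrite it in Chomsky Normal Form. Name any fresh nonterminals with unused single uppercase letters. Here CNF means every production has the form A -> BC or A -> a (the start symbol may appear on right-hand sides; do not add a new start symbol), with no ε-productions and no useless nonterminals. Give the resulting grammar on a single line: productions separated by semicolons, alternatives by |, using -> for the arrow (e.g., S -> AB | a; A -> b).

Nullable: {F}; after ε-elimination: S -> ii | bCb; C -> b | Fb | bb; F -> C | CS | ib.
After unit-elimination: S -> ii | bCb; C -> b | Fb | bb; F -> b | CS | Fb | bb | ib.
TERM: introduce A -> b, B -> i and substitute in every rule of length ≥2.
BIN: S -> ACA becomes S -> AD, D -> CA.

S -> AD | BB; A -> b; B -> i; C -> b | AA | FA; D -> CA; F -> b | AA | BA | CS | FA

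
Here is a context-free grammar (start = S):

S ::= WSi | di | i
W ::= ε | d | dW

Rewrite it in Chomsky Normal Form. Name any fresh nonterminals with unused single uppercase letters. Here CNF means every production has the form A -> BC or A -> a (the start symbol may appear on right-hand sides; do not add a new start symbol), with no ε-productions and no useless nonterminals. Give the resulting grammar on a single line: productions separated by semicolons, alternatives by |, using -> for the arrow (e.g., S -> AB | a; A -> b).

Nullable: {W}; after ε-elimination: S -> i | Si | di | WSi; W -> d | dW.
No unit productions to eliminate.
TERM: introduce B -> d, A -> i and substitute in every rule of length ≥2.
BIN: S -> WSA becomes S -> WC, C -> SA.

S -> i | BA | SA | WC; A -> i; B -> d; C -> SA; W -> d | BW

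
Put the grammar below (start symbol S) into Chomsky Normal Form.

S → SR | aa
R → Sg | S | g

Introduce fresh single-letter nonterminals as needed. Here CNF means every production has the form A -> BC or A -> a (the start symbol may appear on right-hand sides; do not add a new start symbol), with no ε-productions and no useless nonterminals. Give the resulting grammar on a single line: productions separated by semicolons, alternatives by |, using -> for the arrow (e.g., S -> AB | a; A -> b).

S -> BB | SR; A -> g; B -> a; R -> g | BB | SA | SR

No ε-productions.
After unit-elimination: S -> SR | aa; R -> g | SR | Sg | aa.
TERM: introduce B -> a, A -> g and substitute in every rule of length ≥2.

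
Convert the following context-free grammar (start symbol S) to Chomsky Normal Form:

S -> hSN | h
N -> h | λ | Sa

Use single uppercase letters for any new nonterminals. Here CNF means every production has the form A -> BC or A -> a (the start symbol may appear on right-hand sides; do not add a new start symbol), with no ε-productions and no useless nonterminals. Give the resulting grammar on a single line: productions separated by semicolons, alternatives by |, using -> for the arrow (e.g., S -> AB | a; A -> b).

Nullable: {N}; after ε-elimination: S -> h | hS | hSN; N -> h | Sa.
No unit productions to eliminate.
TERM: introduce A -> a, B -> h and substitute in every rule of length ≥2.
BIN: S -> BSN becomes S -> BC, C -> SN.

S -> h | BC | BS; A -> a; B -> h; C -> SN; N -> h | SA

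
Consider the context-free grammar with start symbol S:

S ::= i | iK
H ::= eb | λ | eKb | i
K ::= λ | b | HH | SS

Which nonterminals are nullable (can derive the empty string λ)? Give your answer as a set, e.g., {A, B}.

{H, K}

Directly nullable (have an ε-rule): {H, K}.
Not nullable: S — each has a terminal in every rule's right-hand side or depends on a non-nullable symbol.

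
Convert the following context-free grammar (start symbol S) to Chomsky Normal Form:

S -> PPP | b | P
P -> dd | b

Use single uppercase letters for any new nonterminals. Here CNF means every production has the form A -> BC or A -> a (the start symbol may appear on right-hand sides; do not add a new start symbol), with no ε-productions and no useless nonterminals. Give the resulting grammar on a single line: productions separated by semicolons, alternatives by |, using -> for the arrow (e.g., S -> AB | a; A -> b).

No ε-productions.
After unit-elimination: S -> b | dd | PPP; P -> b | dd.
TERM: introduce A -> d and substitute in every rule of length ≥2.
BIN: S -> PPP becomes S -> PB, B -> PP.

S -> b | AA | PB; A -> d; B -> PP; P -> b | AA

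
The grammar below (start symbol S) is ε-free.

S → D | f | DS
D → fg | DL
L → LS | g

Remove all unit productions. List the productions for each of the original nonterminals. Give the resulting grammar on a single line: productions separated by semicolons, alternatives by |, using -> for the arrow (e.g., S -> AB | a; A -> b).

S -> f | DL | DS | fg; D -> DL | fg; L -> g | LS

Unit productions: S->D.
Unit pairs (A ⇒* B via units): (S,D).
S: inherits non-unit rules of {D, S} → DL | DS | f | fg.
D: inherits non-unit rules of {D} → DL | fg.
L: inherits non-unit rules of {L} → LS | g.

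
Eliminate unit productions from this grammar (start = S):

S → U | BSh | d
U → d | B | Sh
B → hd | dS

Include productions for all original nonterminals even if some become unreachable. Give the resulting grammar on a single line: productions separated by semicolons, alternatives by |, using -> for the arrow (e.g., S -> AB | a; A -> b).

S -> d | Sh | dS | hd | BSh; B -> dS | hd; U -> d | Sh | dS | hd

Unit productions: S->U, U->B.
Unit pairs (A ⇒* B via units): (S,B), (S,U), (U,B).
S: inherits non-unit rules of {B, S, U} → BSh | Sh | d | dS | hd.
B: inherits non-unit rules of {B} → dS | hd.
U: inherits non-unit rules of {B, U} → Sh | d | dS | hd.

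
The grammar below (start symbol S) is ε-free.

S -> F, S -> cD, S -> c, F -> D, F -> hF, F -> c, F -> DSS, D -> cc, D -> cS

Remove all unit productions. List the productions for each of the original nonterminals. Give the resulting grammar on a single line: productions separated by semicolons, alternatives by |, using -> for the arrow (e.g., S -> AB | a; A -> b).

S -> c | cD | cS | cc | hF | DSS; D -> cS | cc; F -> c | cS | cc | hF | DSS

Unit productions: F->D, S->F.
Unit pairs (A ⇒* B via units): (F,D), (S,D), (S,F).
S: inherits non-unit rules of {D, F, S} → DSS | c | cD | cS | cc | hF.
D: inherits non-unit rules of {D} → cS | cc.
F: inherits non-unit rules of {D, F} → DSS | c | cS | cc | hF.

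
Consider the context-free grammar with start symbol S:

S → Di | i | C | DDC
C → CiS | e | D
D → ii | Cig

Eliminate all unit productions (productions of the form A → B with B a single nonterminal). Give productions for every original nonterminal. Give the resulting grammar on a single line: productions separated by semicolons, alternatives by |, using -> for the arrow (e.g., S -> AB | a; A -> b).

S -> e | i | Di | ii | CiS | Cig | DDC; C -> e | ii | CiS | Cig; D -> ii | Cig

Unit productions: C->D, S->C.
Unit pairs (A ⇒* B via units): (C,D), (S,C), (S,D).
S: inherits non-unit rules of {C, D, S} → CiS | Cig | DDC | Di | e | i | ii.
C: inherits non-unit rules of {C, D} → CiS | Cig | e | ii.
D: inherits non-unit rules of {D} → Cig | ii.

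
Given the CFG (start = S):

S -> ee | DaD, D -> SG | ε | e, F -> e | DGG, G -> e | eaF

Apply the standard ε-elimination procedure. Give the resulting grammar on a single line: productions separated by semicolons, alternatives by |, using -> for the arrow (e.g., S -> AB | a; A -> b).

Nullable set: {D}.
S -> DaD: D, D nullable, giving Da | DaD | a | aD.
Drop D -> ε.
F -> DGG: D nullable, giving DGG | GG.
Unchanged (no nullable symbols): S -> ee; D -> SG; D -> e; F -> e; G -> e; G -> eaF.

S -> a | Da | aD | ee | DaD; D -> e | SG; F -> e | GG | DGG; G -> e | eaF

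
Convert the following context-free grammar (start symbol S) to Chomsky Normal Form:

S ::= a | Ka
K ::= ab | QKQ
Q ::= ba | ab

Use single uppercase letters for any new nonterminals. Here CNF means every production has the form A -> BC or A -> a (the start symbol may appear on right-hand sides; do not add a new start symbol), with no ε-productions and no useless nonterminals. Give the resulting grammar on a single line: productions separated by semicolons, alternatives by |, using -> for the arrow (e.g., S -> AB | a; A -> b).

No ε-productions.
No unit productions to eliminate.
TERM: introduce A -> a, B -> b and substitute in every rule of length ≥2.
BIN: K -> QKQ becomes K -> QC, C -> KQ.

S -> a | KA; A -> a; B -> b; C -> KQ; K -> AB | QC; Q -> AB | BA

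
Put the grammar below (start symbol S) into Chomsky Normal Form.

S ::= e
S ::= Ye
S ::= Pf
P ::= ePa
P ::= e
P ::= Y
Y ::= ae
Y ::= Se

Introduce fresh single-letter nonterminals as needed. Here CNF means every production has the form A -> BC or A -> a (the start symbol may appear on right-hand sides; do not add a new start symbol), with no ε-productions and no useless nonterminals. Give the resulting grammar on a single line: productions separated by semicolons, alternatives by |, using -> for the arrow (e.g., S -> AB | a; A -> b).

No ε-productions.
After unit-elimination: S -> e | Pf | Ye; P -> e | Se | ae | ePa; Y -> Se | ae.
TERM: introduce B -> a, A -> e, C -> f and substitute in every rule of length ≥2.
BIN: P -> APB becomes P -> AD, D -> PB.

S -> e | PC | YA; A -> e; B -> a; C -> f; D -> PB; P -> e | AD | BA | SA; Y -> BA | SA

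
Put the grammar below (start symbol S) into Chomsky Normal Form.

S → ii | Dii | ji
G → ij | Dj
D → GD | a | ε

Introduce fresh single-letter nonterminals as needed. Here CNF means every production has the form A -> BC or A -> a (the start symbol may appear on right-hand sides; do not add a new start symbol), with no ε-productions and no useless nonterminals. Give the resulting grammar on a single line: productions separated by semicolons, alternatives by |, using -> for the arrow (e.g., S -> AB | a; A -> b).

Nullable: {D}; after ε-elimination: S -> ii | ji | Dii; D -> G | a | GD; G -> j | Dj | ij.
After unit-elimination: S -> ii | ji | Dii; D -> a | j | Dj | GD | ij; G -> j | Dj | ij.
TERM: introduce B -> i, A -> j and substitute in every rule of length ≥2.
BIN: S -> DBB becomes S -> DC, C -> BB.

S -> AB | BB | DC; A -> j; B -> i; C -> BB; D -> a | j | BA | DA | GD; G -> j | BA | DA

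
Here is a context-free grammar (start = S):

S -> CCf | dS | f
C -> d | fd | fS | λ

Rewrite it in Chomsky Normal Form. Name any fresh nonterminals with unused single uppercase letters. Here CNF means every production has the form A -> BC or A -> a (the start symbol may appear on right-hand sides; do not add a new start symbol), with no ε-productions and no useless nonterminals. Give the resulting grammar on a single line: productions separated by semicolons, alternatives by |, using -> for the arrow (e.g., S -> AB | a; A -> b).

S -> f | BS | CA | CD; A -> f; B -> d; C -> d | AB | AS; D -> CA

Nullable: {C}; after ε-elimination: S -> f | Cf | dS | CCf; C -> d | fS | fd.
No unit productions to eliminate.
TERM: introduce B -> d, A -> f and substitute in every rule of length ≥2.
BIN: S -> CCA becomes S -> CD, D -> CA.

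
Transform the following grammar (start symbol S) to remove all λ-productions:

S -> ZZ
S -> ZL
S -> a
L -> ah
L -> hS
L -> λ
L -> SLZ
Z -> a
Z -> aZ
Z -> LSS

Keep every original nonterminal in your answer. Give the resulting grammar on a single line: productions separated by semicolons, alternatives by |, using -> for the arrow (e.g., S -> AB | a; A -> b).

Nullable set: {L}.
S -> ZL: L nullable, giving Z | ZL.
Drop L -> λ.
L -> SLZ: L nullable, giving SLZ | SZ.
Z -> LSS: L nullable, giving LSS | SS.
Unchanged (no nullable symbols): S -> ZZ; S -> a; L -> ah; L -> hS; Z -> a; Z -> aZ.

S -> Z | a | ZL | ZZ; L -> SZ | ah | hS | SLZ; Z -> a | SS | aZ | LSS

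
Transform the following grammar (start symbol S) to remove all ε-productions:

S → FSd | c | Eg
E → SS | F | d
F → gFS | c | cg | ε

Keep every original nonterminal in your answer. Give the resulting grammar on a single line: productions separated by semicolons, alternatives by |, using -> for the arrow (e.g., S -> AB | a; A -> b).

Nullable set: {E, F}.
S -> Eg: E nullable, giving Eg | g.
S -> FSd: F nullable, giving FSd | Sd.
E -> F: F nullable, giving F.
Drop F -> ε.
F -> gFS: F nullable, giving gFS | gS.
Unchanged (no nullable symbols): S -> c; E -> SS; E -> d; F -> c; F -> cg.

S -> c | g | Eg | Sd | FSd; E -> F | d | SS; F -> c | cg | gS | gFS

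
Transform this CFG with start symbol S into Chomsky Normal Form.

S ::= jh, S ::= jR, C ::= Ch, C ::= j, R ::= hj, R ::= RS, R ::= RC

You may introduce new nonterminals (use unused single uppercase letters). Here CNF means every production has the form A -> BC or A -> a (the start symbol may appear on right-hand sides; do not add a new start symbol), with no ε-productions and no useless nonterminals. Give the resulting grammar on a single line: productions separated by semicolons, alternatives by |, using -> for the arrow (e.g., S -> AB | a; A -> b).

No ε-productions.
No unit productions to eliminate.
TERM: introduce A -> h, B -> j and substitute in every rule of length ≥2.

S -> BA | BR; A -> h; B -> j; C -> j | CA; R -> AB | RC | RS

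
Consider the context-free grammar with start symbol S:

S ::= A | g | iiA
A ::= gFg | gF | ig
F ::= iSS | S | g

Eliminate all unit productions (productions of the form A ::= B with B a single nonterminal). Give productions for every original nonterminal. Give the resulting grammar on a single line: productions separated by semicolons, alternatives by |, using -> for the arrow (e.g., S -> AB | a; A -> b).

Unit productions: F->S, S->A.
Unit pairs (A ⇒* B via units): (F,A), (F,S), (S,A).
S: inherits non-unit rules of {A, S} → g | gF | gFg | ig | iiA.
A: inherits non-unit rules of {A} → gF | gFg | ig.
F: inherits non-unit rules of {A, F, S} → g | gF | gFg | iSS | ig | iiA.

S -> g | gF | ig | gFg | iiA; A -> gF | ig | gFg; F -> g | gF | ig | gFg | iSS | iiA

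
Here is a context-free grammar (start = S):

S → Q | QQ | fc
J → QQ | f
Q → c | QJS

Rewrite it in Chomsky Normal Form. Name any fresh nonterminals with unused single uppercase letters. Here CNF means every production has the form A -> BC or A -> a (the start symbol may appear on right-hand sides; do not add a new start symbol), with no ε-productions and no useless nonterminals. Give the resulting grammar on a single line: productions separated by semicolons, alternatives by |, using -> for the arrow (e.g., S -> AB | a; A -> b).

S -> c | AB | QD | QQ; A -> f; B -> c; C -> JS; D -> JS; J -> f | QQ; Q -> c | QC

No ε-productions.
After unit-elimination: S -> c | QQ | fc | QJS; J -> f | QQ; Q -> c | QJS.
TERM: introduce B -> c, A -> f and substitute in every rule of length ≥2.
BIN: Q -> QJS becomes Q -> QC, C -> JS; S -> QJS becomes S -> QD, D -> JS.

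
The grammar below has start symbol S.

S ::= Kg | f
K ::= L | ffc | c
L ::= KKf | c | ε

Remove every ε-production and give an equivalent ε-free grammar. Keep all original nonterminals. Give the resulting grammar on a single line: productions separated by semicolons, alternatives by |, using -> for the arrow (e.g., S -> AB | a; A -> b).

Nullable set: {K, L}.
S -> Kg: K nullable, giving Kg | g.
K -> L: L nullable, giving L.
Drop L -> ε.
L -> KKf: K, K nullable, giving KKf | Kf | f.
Unchanged (no nullable symbols): S -> f; K -> c; K -> ffc; L -> c.

S -> f | g | Kg; K -> L | c | ffc; L -> c | f | Kf | KKf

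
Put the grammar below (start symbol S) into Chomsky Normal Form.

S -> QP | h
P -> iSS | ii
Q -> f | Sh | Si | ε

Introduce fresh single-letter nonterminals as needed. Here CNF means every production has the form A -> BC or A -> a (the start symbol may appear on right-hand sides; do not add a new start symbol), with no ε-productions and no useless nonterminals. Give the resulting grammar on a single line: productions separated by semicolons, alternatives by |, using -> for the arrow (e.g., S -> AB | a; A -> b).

S -> h | AA | AD | QP; A -> i; B -> h; C -> SS; D -> SS; P -> AA | AC; Q -> f | SA | SB

Nullable: {Q}; after ε-elimination: S -> P | h | QP; P -> ii | iSS; Q -> f | Sh | Si.
After unit-elimination: S -> h | QP | ii | iSS; P -> ii | iSS; Q -> f | Sh | Si.
TERM: introduce B -> h, A -> i and substitute in every rule of length ≥2.
BIN: P -> ASS becomes P -> AC, C -> SS; S -> ASS becomes S -> AD, D -> SS.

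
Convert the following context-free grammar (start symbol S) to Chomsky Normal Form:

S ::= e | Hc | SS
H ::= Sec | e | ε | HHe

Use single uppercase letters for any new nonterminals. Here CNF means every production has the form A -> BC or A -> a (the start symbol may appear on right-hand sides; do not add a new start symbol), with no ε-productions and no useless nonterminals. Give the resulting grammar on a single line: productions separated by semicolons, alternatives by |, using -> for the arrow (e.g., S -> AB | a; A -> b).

S -> c | e | HB | SS; A -> e; B -> c; C -> HA; D -> AB; H -> e | HA | HC | SD

Nullable: {H}; after ε-elimination: S -> c | e | Hc | SS; H -> e | He | HHe | Sec.
No unit productions to eliminate.
TERM: introduce B -> c, A -> e and substitute in every rule of length ≥2.
BIN: H -> HHA becomes H -> HC, C -> HA; H -> SAB becomes H -> SD, D -> AB.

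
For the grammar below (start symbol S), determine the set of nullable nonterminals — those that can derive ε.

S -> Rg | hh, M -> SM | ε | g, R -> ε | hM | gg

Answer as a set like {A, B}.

Directly nullable (have an ε-rule): {M, R}.
Not nullable: S — each has a terminal in every rule's right-hand side or depends on a non-nullable symbol.

{M, R}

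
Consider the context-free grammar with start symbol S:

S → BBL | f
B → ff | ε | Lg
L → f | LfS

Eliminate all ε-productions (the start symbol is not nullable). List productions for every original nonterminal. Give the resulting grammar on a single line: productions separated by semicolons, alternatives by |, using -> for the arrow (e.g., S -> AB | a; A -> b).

S -> L | f | BL | BBL; B -> Lg | ff; L -> f | LfS

Nullable set: {B}.
S -> BBL: B, B nullable, giving BBL | BL | L.
Drop B -> ε.
Unchanged (no nullable symbols): S -> f; B -> Lg; B -> ff; L -> LfS; L -> f.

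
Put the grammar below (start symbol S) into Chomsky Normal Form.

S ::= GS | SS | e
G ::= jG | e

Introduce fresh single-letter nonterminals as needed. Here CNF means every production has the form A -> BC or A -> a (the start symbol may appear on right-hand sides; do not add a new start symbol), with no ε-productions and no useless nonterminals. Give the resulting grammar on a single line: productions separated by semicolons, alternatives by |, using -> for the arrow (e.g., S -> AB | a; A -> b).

No ε-productions.
No unit productions to eliminate.
TERM: introduce A -> j and substitute in every rule of length ≥2.

S -> e | GS | SS; A -> j; G -> e | AG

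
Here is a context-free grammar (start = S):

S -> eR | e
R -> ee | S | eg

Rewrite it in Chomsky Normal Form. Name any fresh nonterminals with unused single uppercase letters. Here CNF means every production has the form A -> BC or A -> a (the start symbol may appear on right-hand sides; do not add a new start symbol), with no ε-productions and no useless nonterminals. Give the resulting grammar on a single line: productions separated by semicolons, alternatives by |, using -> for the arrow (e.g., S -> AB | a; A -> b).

S -> e | AR; A -> e; B -> g; R -> e | AA | AB | AR

No ε-productions.
After unit-elimination: S -> e | eR; R -> e | eR | ee | eg.
TERM: introduce A -> e, B -> g and substitute in every rule of length ≥2.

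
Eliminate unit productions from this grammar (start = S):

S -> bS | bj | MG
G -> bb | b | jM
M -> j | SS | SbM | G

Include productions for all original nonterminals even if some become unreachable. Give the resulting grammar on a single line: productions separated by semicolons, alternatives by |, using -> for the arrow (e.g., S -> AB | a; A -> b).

Unit productions: M->G.
Unit pairs (A ⇒* B via units): (M,G).
S: inherits non-unit rules of {S} → MG | bS | bj.
G: inherits non-unit rules of {G} → b | bb | jM.
M: inherits non-unit rules of {G, M} → SS | SbM | b | bb | j | jM.

S -> MG | bS | bj; G -> b | bb | jM; M -> b | j | SS | bb | jM | SbM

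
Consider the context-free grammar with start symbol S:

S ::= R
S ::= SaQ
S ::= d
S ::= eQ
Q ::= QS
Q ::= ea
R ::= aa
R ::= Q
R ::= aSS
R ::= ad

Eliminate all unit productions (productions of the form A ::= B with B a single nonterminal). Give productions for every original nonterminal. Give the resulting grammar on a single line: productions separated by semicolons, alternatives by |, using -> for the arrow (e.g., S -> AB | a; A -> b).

S -> d | QS | aa | ad | eQ | ea | SaQ | aSS; Q -> QS | ea; R -> QS | aa | ad | ea | aSS

Unit productions: R->Q, S->R.
Unit pairs (A ⇒* B via units): (R,Q), (S,Q), (S,R).
S: inherits non-unit rules of {Q, R, S} → QS | SaQ | aSS | aa | ad | d | eQ | ea.
Q: inherits non-unit rules of {Q} → QS | ea.
R: inherits non-unit rules of {Q, R} → QS | aSS | aa | ad | ea.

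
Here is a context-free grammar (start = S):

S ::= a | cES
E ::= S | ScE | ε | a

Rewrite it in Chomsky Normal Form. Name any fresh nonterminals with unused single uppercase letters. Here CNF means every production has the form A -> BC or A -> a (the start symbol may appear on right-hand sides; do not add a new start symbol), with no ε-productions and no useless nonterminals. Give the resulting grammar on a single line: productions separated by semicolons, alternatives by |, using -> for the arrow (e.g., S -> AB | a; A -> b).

S -> a | AD | AS; A -> c; B -> ES; C -> AE; D -> ES; E -> a | AB | AS | SA | SC

Nullable: {E}; after ε-elimination: S -> a | cS | cES; E -> S | a | Sc | ScE.
After unit-elimination: S -> a | cS | cES; E -> a | Sc | cS | ScE | cES.
TERM: introduce A -> c and substitute in every rule of length ≥2.
BIN: E -> AES becomes E -> AB, B -> ES; E -> SAE becomes E -> SC, C -> AE; S -> AES becomes S -> AD, D -> ES.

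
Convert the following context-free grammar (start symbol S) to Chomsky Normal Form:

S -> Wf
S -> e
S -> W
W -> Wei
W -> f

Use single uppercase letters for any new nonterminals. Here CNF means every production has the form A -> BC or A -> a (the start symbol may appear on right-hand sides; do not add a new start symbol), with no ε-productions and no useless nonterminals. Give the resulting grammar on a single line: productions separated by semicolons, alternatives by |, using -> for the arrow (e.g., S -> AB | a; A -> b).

No ε-productions.
After unit-elimination: S -> e | f | Wf | Wei; W -> f | Wei.
TERM: introduce A -> e, C -> f, B -> i and substitute in every rule of length ≥2.
BIN: S -> WAB becomes S -> WD, D -> AB; W -> WAB becomes W -> WE, E -> AB.

S -> e | f | WC | WD; A -> e; B -> i; C -> f; D -> AB; E -> AB; W -> f | WE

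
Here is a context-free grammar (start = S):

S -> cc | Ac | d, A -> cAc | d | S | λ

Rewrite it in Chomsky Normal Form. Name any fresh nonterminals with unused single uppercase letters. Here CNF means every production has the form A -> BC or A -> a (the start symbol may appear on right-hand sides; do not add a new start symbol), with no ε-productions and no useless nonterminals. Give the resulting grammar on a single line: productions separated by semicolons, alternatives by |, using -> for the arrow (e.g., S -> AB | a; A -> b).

S -> c | d | AB | BB; A -> c | d | AB | BB | BC; B -> c; C -> AB

Nullable: {A}; after ε-elimination: S -> c | d | Ac | cc; A -> S | d | cc | cAc.
After unit-elimination: S -> c | d | Ac | cc; A -> c | d | Ac | cc | cAc.
TERM: introduce B -> c and substitute in every rule of length ≥2.
BIN: A -> BAB becomes A -> BC, C -> AB.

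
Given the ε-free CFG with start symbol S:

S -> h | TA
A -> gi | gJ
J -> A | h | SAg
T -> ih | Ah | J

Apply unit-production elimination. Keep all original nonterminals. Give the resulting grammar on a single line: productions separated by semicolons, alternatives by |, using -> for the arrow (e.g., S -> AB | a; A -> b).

Unit productions: J->A, T->J.
Unit pairs (A ⇒* B via units): (J,A), (T,A), (T,J).
S: inherits non-unit rules of {S} → TA | h.
A: inherits non-unit rules of {A} → gJ | gi.
J: inherits non-unit rules of {A, J} → SAg | gJ | gi | h.
T: inherits non-unit rules of {A, J, T} → Ah | SAg | gJ | gi | h | ih.

S -> h | TA; A -> gJ | gi; J -> h | gJ | gi | SAg; T -> h | Ah | gJ | gi | ih | SAg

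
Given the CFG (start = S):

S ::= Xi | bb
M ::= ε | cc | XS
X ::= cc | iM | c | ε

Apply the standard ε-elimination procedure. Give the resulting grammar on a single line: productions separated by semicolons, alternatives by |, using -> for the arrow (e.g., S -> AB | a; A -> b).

Nullable set: {M, X}.
S -> Xi: X nullable, giving Xi | i.
Drop M -> ε.
M -> XS: X nullable, giving S | XS.
Drop X -> ε.
X -> iM: M nullable, giving i | iM.
Unchanged (no nullable symbols): S -> bb; M -> cc; X -> c; X -> cc.

S -> i | Xi | bb; M -> S | XS | cc; X -> c | i | cc | iM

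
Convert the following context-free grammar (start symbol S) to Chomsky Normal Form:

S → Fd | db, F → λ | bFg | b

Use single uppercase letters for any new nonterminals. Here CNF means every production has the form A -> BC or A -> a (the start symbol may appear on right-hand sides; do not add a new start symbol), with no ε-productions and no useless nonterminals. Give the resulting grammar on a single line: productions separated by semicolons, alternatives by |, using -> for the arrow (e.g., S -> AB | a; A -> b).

S -> d | CA | FC; A -> b; B -> g; C -> d; D -> FB; F -> b | AB | AD

Nullable: {F}; after ε-elimination: S -> d | Fd | db; F -> b | bg | bFg.
No unit productions to eliminate.
TERM: introduce A -> b, C -> d, B -> g and substitute in every rule of length ≥2.
BIN: F -> AFB becomes F -> AD, D -> FB.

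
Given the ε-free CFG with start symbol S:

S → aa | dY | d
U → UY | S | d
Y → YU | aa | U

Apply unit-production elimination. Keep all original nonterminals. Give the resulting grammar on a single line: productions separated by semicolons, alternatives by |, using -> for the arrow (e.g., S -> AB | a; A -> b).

S -> d | aa | dY; U -> d | UY | aa | dY; Y -> d | UY | YU | aa | dY

Unit productions: U->S, Y->U.
Unit pairs (A ⇒* B via units): (U,S), (Y,S), (Y,U).
S: inherits non-unit rules of {S} → aa | d | dY.
U: inherits non-unit rules of {S, U} → UY | aa | d | dY.
Y: inherits non-unit rules of {S, U, Y} → UY | YU | aa | d | dY.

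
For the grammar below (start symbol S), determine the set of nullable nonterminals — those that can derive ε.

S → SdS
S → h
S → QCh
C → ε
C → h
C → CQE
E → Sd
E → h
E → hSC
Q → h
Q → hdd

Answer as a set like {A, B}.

{C}

Directly nullable (have an ε-rule): {C}.
Not nullable: E, Q, S — each has a terminal in every rule's right-hand side or depends on a non-nullable symbol.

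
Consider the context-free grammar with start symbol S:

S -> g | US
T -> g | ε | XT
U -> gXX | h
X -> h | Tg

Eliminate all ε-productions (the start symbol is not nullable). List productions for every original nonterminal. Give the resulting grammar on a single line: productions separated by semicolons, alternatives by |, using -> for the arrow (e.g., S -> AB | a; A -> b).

S -> g | US; T -> X | g | XT; U -> h | gXX; X -> g | h | Tg

Nullable set: {T}.
Drop T -> ε.
T -> XT: T nullable, giving X | XT.
X -> Tg: T nullable, giving Tg | g.
Unchanged (no nullable symbols): S -> US; S -> g; T -> g; U -> gXX; U -> h; X -> h.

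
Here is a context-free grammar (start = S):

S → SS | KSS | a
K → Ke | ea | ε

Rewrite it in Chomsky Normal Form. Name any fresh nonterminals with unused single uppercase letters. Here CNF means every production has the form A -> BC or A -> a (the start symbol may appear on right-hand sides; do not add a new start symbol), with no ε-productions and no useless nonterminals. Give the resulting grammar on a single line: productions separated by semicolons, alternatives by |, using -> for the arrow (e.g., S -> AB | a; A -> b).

Nullable: {K}; after ε-elimination: S -> a | SS | KSS; K -> e | Ke | ea.
No unit productions to eliminate.
TERM: introduce B -> a, A -> e and substitute in every rule of length ≥2.
BIN: S -> KSS becomes S -> KC, C -> SS.

S -> a | KC | SS; A -> e; B -> a; C -> SS; K -> e | AB | KA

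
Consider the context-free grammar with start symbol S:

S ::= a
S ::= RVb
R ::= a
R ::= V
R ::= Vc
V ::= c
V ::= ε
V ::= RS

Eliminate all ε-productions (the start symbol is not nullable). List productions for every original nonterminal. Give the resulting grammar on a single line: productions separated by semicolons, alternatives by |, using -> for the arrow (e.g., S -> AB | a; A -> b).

S -> a | b | Rb | Vb | RVb; R -> V | a | c | Vc; V -> S | c | RS

Nullable set: {R, V}.
S -> RVb: R, V nullable, giving RVb | Rb | Vb | b.
R -> V: V nullable, giving V.
R -> Vc: V nullable, giving Vc | c.
Drop V -> ε.
V -> RS: R nullable, giving RS | S.
Unchanged (no nullable symbols): S -> a; R -> a; V -> c.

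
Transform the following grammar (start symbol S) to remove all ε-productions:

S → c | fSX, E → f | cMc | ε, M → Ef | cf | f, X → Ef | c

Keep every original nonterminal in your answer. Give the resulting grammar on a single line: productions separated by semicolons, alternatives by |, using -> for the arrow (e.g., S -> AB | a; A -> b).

S -> c | fSX; E -> f | cMc; M -> f | Ef | cf; X -> c | f | Ef

Nullable set: {E}.
Drop E -> ε.
M -> Ef: E nullable, giving Ef | f.
X -> Ef: E nullable, giving Ef | f.
Unchanged (no nullable symbols): S -> c; S -> fSX; E -> cMc; E -> f; M -> cf; M -> f; X -> c.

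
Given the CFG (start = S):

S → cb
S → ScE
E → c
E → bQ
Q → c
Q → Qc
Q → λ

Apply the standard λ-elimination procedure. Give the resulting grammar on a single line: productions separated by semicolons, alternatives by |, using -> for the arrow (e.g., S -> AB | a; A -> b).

Nullable set: {Q}.
E -> bQ: Q nullable, giving b | bQ.
Drop Q -> λ.
Q -> Qc: Q nullable, giving Qc | c.
Unchanged (no nullable symbols): S -> ScE; S -> cb; E -> c; Q -> c.

S -> cb | ScE; E -> b | c | bQ; Q -> c | Qc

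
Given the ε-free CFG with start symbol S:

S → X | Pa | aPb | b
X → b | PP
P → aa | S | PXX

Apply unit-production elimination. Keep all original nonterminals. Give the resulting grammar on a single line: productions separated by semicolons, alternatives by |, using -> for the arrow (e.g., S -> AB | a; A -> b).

S -> b | PP | Pa | aPb; P -> b | PP | Pa | aa | PXX | aPb; X -> b | PP

Unit productions: P->S, S->X.
Unit pairs (A ⇒* B via units): (P,S), (P,X), (S,X).
S: inherits non-unit rules of {S, X} → PP | Pa | aPb | b.
P: inherits non-unit rules of {P, S, X} → PP | PXX | Pa | aPb | aa | b.
X: inherits non-unit rules of {X} → PP | b.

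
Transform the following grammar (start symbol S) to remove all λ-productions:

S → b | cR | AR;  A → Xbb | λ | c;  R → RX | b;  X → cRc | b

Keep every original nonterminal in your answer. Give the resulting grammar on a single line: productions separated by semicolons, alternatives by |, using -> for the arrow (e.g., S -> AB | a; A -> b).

Nullable set: {A}.
S -> AR: A nullable, giving AR | R.
Drop A -> λ.
Unchanged (no nullable symbols): S -> b; S -> cR; A -> Xbb; A -> c; R -> RX; R -> b; X -> b; X -> cRc.

S -> R | b | AR | cR; A -> c | Xbb; R -> b | RX; X -> b | cRc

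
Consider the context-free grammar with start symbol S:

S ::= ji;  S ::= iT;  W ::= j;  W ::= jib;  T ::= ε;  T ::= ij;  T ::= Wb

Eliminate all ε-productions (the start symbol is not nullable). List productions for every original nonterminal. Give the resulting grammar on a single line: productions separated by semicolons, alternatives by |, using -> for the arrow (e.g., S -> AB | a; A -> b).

Nullable set: {T}.
S -> iT: T nullable, giving i | iT.
Drop T -> ε.
Unchanged (no nullable symbols): S -> ji; T -> Wb; T -> ij; W -> j; W -> jib.

S -> i | iT | ji; T -> Wb | ij; W -> j | jib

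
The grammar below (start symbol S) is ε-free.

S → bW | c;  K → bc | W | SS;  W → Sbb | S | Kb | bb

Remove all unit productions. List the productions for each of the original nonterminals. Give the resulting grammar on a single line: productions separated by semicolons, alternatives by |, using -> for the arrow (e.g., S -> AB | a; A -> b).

Unit productions: K->W, W->S.
Unit pairs (A ⇒* B via units): (K,S), (K,W), (W,S).
S: inherits non-unit rules of {S} → bW | c.
K: inherits non-unit rules of {K, S, W} → Kb | SS | Sbb | bW | bb | bc | c.
W: inherits non-unit rules of {S, W} → Kb | Sbb | bW | bb | c.

S -> c | bW; K -> c | Kb | SS | bW | bb | bc | Sbb; W -> c | Kb | bW | bb | Sbb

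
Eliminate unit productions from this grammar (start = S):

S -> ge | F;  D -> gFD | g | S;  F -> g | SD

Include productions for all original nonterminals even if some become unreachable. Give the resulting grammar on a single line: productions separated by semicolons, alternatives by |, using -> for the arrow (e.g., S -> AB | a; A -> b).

S -> g | SD | ge; D -> g | SD | ge | gFD; F -> g | SD

Unit productions: D->S, S->F.
Unit pairs (A ⇒* B via units): (D,F), (D,S), (S,F).
S: inherits non-unit rules of {F, S} → SD | g | ge.
D: inherits non-unit rules of {D, F, S} → SD | g | gFD | ge.
F: inherits non-unit rules of {F} → SD | g.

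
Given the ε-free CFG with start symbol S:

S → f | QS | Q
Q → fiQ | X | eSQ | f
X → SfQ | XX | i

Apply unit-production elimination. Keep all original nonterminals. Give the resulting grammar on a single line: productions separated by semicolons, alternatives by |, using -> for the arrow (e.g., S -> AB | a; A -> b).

S -> f | i | QS | XX | SfQ | eSQ | fiQ; Q -> f | i | XX | SfQ | eSQ | fiQ; X -> i | XX | SfQ

Unit productions: Q->X, S->Q.
Unit pairs (A ⇒* B via units): (Q,X), (S,Q), (S,X).
S: inherits non-unit rules of {Q, S, X} → QS | SfQ | XX | eSQ | f | fiQ | i.
Q: inherits non-unit rules of {Q, X} → SfQ | XX | eSQ | f | fiQ | i.
X: inherits non-unit rules of {X} → SfQ | XX | i.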